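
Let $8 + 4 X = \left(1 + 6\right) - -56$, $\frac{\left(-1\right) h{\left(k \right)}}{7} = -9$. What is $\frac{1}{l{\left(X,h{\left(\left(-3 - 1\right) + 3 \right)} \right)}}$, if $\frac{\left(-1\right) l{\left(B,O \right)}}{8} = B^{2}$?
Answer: $- \frac{2}{3025} \approx -0.00066116$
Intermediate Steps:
$h{\left(k \right)} = 63$ ($h{\left(k \right)} = \left(-7\right) \left(-9\right) = 63$)
$X = \frac{55}{4}$ ($X = -2 + \frac{\left(1 + 6\right) - -56}{4} = -2 + \frac{7 + 56}{4} = -2 + \frac{1}{4} \cdot 63 = -2 + \frac{63}{4} = \frac{55}{4} \approx 13.75$)
$l{\left(B,O \right)} = - 8 B^{2}$
$\frac{1}{l{\left(X,h{\left(\left(-3 - 1\right) + 3 \right)} \right)}} = \frac{1}{\left(-8\right) \left(\frac{55}{4}\right)^{2}} = \frac{1}{\left(-8\right) \frac{3025}{16}} = \frac{1}{- \frac{3025}{2}} = - \frac{2}{3025}$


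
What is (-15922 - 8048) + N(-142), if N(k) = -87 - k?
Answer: -23915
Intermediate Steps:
(-15922 - 8048) + N(-142) = (-15922 - 8048) + (-87 - 1*(-142)) = -23970 + (-87 + 142) = -23970 + 55 = -23915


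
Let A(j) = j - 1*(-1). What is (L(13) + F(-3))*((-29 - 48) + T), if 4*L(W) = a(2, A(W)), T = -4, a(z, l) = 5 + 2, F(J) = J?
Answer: 405/4 ≈ 101.25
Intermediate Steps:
A(j) = 1 + j (A(j) = j + 1 = 1 + j)
a(z, l) = 7
L(W) = 7/4 (L(W) = (¼)*7 = 7/4)
(L(13) + F(-3))*((-29 - 48) + T) = (7/4 - 3)*((-29 - 48) - 4) = -5*(-77 - 4)/4 = -5/4*(-81) = 405/4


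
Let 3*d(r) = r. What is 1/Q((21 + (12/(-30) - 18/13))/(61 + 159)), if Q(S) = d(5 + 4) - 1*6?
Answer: -⅓ ≈ -0.33333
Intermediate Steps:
d(r) = r/3
Q(S) = -3 (Q(S) = (5 + 4)/3 - 1*6 = (⅓)*9 - 6 = 3 - 6 = -3)
1/Q((21 + (12/(-30) - 18/13))/(61 + 159)) = 1/(-3) = -⅓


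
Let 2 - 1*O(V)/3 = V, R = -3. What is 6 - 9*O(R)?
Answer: -129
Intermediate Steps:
O(V) = 6 - 3*V
6 - 9*O(R) = 6 - 9*(6 - 3*(-3)) = 6 - 9*(6 + 9) = 6 - 9*15 = 6 - 135 = -129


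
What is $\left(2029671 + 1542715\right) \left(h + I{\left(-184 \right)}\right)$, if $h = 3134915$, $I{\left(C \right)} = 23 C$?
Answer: $11184008119638$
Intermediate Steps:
$\left(2029671 + 1542715\right) \left(h + I{\left(-184 \right)}\right) = \left(2029671 + 1542715\right) \left(3134915 + 23 \left(-184\right)\right) = 3572386 \left(3134915 - 4232\right) = 3572386 \cdot 3130683 = 11184008119638$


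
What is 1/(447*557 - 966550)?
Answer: -1/717571 ≈ -1.3936e-6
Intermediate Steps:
1/(447*557 - 966550) = 1/(248979 - 966550) = 1/(-717571) = -1/717571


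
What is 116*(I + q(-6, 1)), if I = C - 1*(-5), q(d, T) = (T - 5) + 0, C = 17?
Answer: 2088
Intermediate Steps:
q(d, T) = -5 + T (q(d, T) = (-5 + T) + 0 = -5 + T)
I = 22 (I = 17 - 1*(-5) = 17 + 5 = 22)
116*(I + q(-6, 1)) = 116*(22 + (-5 + 1)) = 116*(22 - 4) = 116*18 = 2088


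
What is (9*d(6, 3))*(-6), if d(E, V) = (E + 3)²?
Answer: -4374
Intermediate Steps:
d(E, V) = (3 + E)²
(9*d(6, 3))*(-6) = (9*(3 + 6)²)*(-6) = (9*9²)*(-6) = (9*81)*(-6) = 729*(-6) = -4374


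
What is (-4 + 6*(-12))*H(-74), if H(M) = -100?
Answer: 7600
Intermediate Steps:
(-4 + 6*(-12))*H(-74) = (-4 + 6*(-12))*(-100) = (-4 - 72)*(-100) = -76*(-100) = 7600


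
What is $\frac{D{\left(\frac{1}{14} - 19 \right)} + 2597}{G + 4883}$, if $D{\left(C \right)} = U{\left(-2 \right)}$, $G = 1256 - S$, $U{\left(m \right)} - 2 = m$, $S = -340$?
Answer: $\frac{2597}{6479} \approx 0.40083$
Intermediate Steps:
$U{\left(m \right)} = 2 + m$
$G = 1596$ ($G = 1256 - -340 = 1256 + 340 = 1596$)
$D{\left(C \right)} = 0$ ($D{\left(C \right)} = 2 - 2 = 0$)
$\frac{D{\left(\frac{1}{14} - 19 \right)} + 2597}{G + 4883} = \frac{0 + 2597}{1596 + 4883} = \frac{2597}{6479}$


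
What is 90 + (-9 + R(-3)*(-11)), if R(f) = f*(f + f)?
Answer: -117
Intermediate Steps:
R(f) = 2*f² (R(f) = f*(2*f) = 2*f²)
90 + (-9 + R(-3)*(-11)) = 90 + (-9 + (2*(-3)²)*(-11)) = 90 + (-9 + (2*9)*(-11)) = 90 + (-9 + 18*(-11)) = 90 + (-9 - 198) = 90 - 207 = -117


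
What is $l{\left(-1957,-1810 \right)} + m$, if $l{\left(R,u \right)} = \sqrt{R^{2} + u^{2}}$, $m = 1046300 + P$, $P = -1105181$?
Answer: $-58881 + \sqrt{7105949} \approx -56215.0$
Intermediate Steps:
$m = -58881$ ($m = 1046300 - 1105181 = -58881$)
$l{\left(-1957,-1810 \right)} + m = \sqrt{\left(-1957\right)^{2} + \left(-1810\right)^{2}} - 58881 = \sqrt{3829849 + 3276100} - 58881 = \sqrt{7105949} - 58881 = -58881 + \sqrt{7105949}$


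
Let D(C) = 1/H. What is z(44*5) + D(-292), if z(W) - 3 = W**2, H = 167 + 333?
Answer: 24201501/500 ≈ 48403.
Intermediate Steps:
H = 500
z(W) = 3 + W**2
D(C) = 1/500
z(44*5) + D(-292) = (3 + (44*5)**2) + 1/500 = (3 + 220**2) + 1/500 = (3 + 48400) + 1/500 = 48403 + 1/500 = 24201501/500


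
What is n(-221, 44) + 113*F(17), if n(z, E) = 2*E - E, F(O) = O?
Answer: 1965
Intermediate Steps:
n(z, E) = E
n(-221, 44) + 113*F(17) = 44 + 113*17 = 44 + 1921 = 1965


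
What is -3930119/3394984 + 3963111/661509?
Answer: 3618296448551/748604156952 ≈ 4.8334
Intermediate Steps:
-3930119/3394984 + 3963111/661509 = -3930119*1/3394984 + 3963111*(1/661509) = -3930119/3394984 + 1321037/220503 = 3618296448551/748604156952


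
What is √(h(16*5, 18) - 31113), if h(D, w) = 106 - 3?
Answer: I*√31010 ≈ 176.1*I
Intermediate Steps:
h(D, w) = 103
√(h(16*5, 18) - 31113) = √(103 - 31113) = √(-31010) = I*√31010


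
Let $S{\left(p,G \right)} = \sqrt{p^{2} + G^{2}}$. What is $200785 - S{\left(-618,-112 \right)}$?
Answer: $200785 - 2 \sqrt{98617} \approx 2.0016 \cdot 10^{5}$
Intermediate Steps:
$S{\left(p,G \right)} = \sqrt{G^{2} + p^{2}}$
$200785 - S{\left(-618,-112 \right)} = 200785 - \sqrt{\left(-112\right)^{2} + \left(-618\right)^{2}} = 200785 - \sqrt{12544 + 381924} = 200785 - \sqrt{394468} = 200785 - 2 \sqrt{98617}$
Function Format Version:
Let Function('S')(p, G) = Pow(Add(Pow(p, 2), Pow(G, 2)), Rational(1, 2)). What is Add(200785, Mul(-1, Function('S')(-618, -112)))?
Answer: Add(200785, Mul(-2, Pow(98617, Rational(1, 2)))) ≈ 2.0016e+5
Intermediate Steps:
Function('S')(p, G) = Pow(Add(Pow(G, 2), Pow(p, 2)), Rational(1, 2))
Add(200785, Mul(-1, Function('S')(-618, -112))) = Add(200785, Mul(-1, Pow(Add(Pow(-112, 2), Pow(-618, 2)), Rational(1, 2)))) = Add(200785, Mul(-1, Pow(Add(12544, 381924), Rational(1, 2)))) = Add(200785, Mul(-1, Pow(394468, Rational(1, 2)))) = Add(200785, Mul(-1, Mul(2, Pow(98617, Rational(1, 2))))) = Add(200785, Mul(-2, Pow(98617, Rational(1, 2))))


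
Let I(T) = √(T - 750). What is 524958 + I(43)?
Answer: 524958 + I*√707 ≈ 5.2496e+5 + 26.589*I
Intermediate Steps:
I(T) = √(-750 + T)
524958 + I(43) = 524958 + √(-750 + 43) = 524958 + √(-707) = 524958 + I*√707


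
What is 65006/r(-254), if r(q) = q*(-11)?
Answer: 32503/1397 ≈ 23.266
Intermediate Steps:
r(q) = -11*q
65006/r(-254) = 65006/((-11*(-254))) = 65006/2794 = 65006*(1/2794) = 32503/1397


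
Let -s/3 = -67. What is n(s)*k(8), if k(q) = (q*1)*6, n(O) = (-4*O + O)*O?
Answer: -5817744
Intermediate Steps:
s = 201 (s = -3*(-67) = 201)
n(O) = -3*O² (n(O) = (-3*O)*O = -3*O²)
k(q) = 6*q (k(q) = q*6 = 6*q)
n(s)*k(8) = (-3*201²)*(6*8) = -3*40401*48 = -121203*48 = -5817744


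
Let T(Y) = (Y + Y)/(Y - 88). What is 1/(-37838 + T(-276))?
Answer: -91/3443120 ≈ -2.6430e-5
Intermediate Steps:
T(Y) = 2*Y/(-88 + Y) (T(Y) = (2*Y)/(-88 + Y) = 2*Y/(-88 + Y))
1/(-37838 + T(-276)) = 1/(-37838 + 2*(-276)/(-88 - 276)) = 1/(-37838 + 2*(-276)/(-364)) = 1/(-37838 + 2*(-276)*(-1/364)) = 1/(-37838 + 138/91) = 1/(-3443120/91) = -91/3443120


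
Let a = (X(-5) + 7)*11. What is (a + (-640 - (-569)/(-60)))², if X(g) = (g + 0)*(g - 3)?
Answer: 63186601/3600 ≈ 17552.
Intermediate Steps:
X(g) = g*(-3 + g)
a = 517 (a = (-5*(-3 - 5) + 7)*11 = (-5*(-8) + 7)*11 = (40 + 7)*11 = 47*11 = 517)
(a + (-640 - (-569)/(-60)))² = (517 + (-640 - (-569)/(-60)))² = (517 + (-640 - (-569)*(-1)/60))² = (517 + (-640 - 1*569/60))² = (517 + (-640 - 569/60))² = (517 - 38969/60)² = (-7949/60)² = 63186601/3600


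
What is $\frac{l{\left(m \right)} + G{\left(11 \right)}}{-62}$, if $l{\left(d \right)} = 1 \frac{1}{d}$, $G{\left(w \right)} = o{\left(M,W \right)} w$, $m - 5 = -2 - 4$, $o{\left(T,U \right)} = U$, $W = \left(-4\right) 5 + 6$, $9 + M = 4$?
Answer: $\frac{5}{2} \approx 2.5$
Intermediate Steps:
$M = -5$ ($M = -9 + 4 = -5$)
$W = -14$ ($W = -20 + 6 = -14$)
$m = -1$ ($m = 5 - 6 = -1$)
$G{\left(w \right)} = - 14 w$
$l{\left(d \right)} = \frac{1}{d}$
$\frac{l{\left(m \right)} + G{\left(11 \right)}}{-62} = \frac{\frac{1}{-1} - 154}{-62} = \left(-1 - 154\right) \left(- \frac{1}{62}\right) = \left(-155\right) \left(- \frac{1}{62}\right) = \frac{5}{2}$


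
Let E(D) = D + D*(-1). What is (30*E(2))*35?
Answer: 0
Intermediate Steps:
E(D) = 0 (E(D) = D - D = 0)
(30*E(2))*35 = (30*0)*35 = 0*35 = 0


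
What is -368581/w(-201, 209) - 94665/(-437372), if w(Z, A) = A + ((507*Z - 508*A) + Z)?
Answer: 180904050347/91004429412 ≈ 1.9879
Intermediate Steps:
w(Z, A) = -507*A + 508*Z (w(Z, A) = A + ((-508*A + 507*Z) + Z) = A + (-508*A + 508*Z) = -507*A + 508*Z)
-368581/w(-201, 209) - 94665/(-437372) = -368581/(-507*209 + 508*(-201)) - 94665/(-437372) = -368581/(-105963 - 102108) - 94665*(-1/437372) = -368581/(-208071) + 94665/437372 = -368581*(-1/208071) + 94665/437372 = 368581/208071 + 94665/437372 = 180904050347/91004429412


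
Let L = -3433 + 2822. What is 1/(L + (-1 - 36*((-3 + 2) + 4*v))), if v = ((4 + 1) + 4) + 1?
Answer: -1/2016 ≈ -0.00049603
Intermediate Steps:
L = -611
v = 10 (v = (5 + 4) + 1 = 9 + 1 = 10)
1/(L + (-1 - 36*((-3 + 2) + 4*v))) = 1/(-611 + (-1 - 36*((-3 + 2) + 4*10))) = 1/(-611 + (-1 - 36*(-1 + 40))) = 1/(-611 + (-1 - 36*39)) = 1/(-611 + (-1 - 1404)) = 1/(-611 - 1405) = 1/(-2016) = -1/2016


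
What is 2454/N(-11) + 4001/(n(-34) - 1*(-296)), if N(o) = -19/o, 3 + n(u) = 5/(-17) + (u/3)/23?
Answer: 9341795691/6512554 ≈ 1434.4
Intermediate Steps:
n(u) = -56/17 + u/69 (n(u) = -3 + (5/(-17) + (u/3)/23) = -3 + (5*(-1/17) + (u*(1/3))*(1/23)) = -3 + (-5/17 + (u/3)*(1/23)) = -3 + (-5/17 + u/69) = -56/17 + u/69)
2454/N(-11) + 4001/(n(-34) - 1*(-296)) = 2454/((-19/(-11))) + 4001/((-56/17 + (1/69)*(-34)) - 1*(-296)) = 2454/((-19*(-1/11))) + 4001/((-56/17 - 34/69) + 296) = 2454/(19/11) + 4001/(-4442/1173 + 296) = 2454*(11/19) + 4001/(342766/1173) = 26994/19 + 4001*(1173/342766) = 26994/19 + 4693173/342766 = 9341795691/6512554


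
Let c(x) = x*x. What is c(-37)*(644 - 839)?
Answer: -266955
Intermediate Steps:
c(x) = x²
c(-37)*(644 - 839) = (-37)²*(644 - 839) = 1369*(-195) = -266955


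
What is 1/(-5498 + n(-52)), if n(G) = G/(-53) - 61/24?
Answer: -1272/6995441 ≈ -0.00018183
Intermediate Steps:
n(G) = -61/24 - G/53 (n(G) = G*(-1/53) - 61*1/24 = -G/53 - 61/24 = -61/24 - G/53)
1/(-5498 + n(-52)) = 1/(-5498 + (-61/24 - 1/53*(-52))) = 1/(-5498 + (-61/24 + 52/53)) = 1/(-5498 - 1985/1272) = 1/(-6995441/1272) = -1272/6995441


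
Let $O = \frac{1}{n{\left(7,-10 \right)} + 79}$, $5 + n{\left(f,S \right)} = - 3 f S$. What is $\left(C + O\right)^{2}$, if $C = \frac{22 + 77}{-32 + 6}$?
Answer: $\frac{197262025}{13630864} \approx 14.472$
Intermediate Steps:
$n{\left(f,S \right)} = -5 - 3 S f$ ($n{\left(f,S \right)} = -5 + - 3 f S = -5 - 3 S f$)
$O = \frac{1}{284}$ ($O = \frac{1}{\left(-5 - \left(-30\right) 7\right) + 79} = \frac{1}{\left(-5 + 210\right) + 79} = \frac{1}{205 + 79} = \frac{1}{284} \approx 0.0035211$)
$C = - \frac{99}{26}$ ($C = \frac{99}{-26} = 99 \left(- \frac{1}{26}\right) = - \frac{99}{26} \approx -3.8077$)
$\left(C + O\right)^{2} = \left(- \frac{99}{26} + \frac{1}{284}\right)^{2} = \left(- \frac{14045}{3692}\right)^{2} = \frac{197262025}{13630864}$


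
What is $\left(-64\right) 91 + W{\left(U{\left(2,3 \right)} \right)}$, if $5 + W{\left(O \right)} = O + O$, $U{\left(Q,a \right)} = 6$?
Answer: $-5817$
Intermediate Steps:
$W{\left(O \right)} = -5 + 2 O$ ($W{\left(O \right)} = -5 + \left(O + O\right) = -5 + 2 O$)
$\left(-64\right) 91 + W{\left(U{\left(2,3 \right)} \right)} = \left(-64\right) 91 + \left(-5 + 2 \cdot 6\right) = -5824 + \left(-5 + 12\right) = -5824 + 7 = -5817$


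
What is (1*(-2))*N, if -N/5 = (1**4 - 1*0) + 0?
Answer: 10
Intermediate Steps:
N = -5 (N = -5*((1**4 - 1*0) + 0) = -5*((1 + 0) + 0) = -5*(1 + 0) = -5*1 = -5)
(1*(-2))*N = (1*(-2))*(-5) = -2*(-5) = 10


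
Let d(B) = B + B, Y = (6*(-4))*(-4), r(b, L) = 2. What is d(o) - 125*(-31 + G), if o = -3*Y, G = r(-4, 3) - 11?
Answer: 4424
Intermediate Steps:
G = -9 (G = 2 - 11 = -9)
Y = 96 (Y = -24*(-4) = 96)
o = -288 (o = -3*96 = -288)
d(B) = 2*B
d(o) - 125*(-31 + G) = 2*(-288) - 125*(-31 - 9) = -576 - 125*(-40) = -576 + 5000 = 4424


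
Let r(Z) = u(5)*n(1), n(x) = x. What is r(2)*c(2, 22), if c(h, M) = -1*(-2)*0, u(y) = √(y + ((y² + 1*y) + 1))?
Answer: 0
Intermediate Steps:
u(y) = √(1 + y² + 2*y) (u(y) = √(y + ((y² + y) + 1)) = √(y + ((y + y²) + 1)) = √(y + (1 + y + y²)) = √(1 + y² + 2*y))
r(Z) = 6 (r(Z) = √(1 + 5² + 2*5)*1 = √(1 + 25 + 10)*1 = √36*1 = 6*1 = 6)
c(h, M) = 0 (c(h, M) = 2*0 = 0)
r(2)*c(2, 22) = 6*0 = 0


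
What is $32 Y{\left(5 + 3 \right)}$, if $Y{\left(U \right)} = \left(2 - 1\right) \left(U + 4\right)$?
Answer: $384$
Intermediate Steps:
$Y{\left(U \right)} = 4 + U$ ($Y{\left(U \right)} = 1 \left(4 + U\right) = 4 + U$)
$32 Y{\left(5 + 3 \right)} = 32 \left(4 + \left(5 + 3\right)\right) = 32 \left(4 + 8\right) = 32 \cdot 12 = 384$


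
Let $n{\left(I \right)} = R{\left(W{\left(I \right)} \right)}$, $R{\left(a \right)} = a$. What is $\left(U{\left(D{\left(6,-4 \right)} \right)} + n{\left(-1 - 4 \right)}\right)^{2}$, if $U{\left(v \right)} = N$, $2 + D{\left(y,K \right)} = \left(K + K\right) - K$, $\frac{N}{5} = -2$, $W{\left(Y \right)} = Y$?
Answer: $225$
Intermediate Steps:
$N = -10$ ($N = 5 \left(-2\right) = -10$)
$D{\left(y,K \right)} = -2 + K$ ($D{\left(y,K \right)} = -2 + \left(\left(K + K\right) - K\right) = -2 + \left(2 K - K\right) = -2 + K$)
$U{\left(v \right)} = -10$
$n{\left(I \right)} = I$
$\left(U{\left(D{\left(6,-4 \right)} \right)} + n{\left(-1 - 4 \right)}\right)^{2} = \left(-10 - 5\right)^{2} = \left(-15\right)^{2} = 225$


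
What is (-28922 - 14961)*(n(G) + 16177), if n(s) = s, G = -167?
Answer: -702566830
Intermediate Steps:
(-28922 - 14961)*(n(G) + 16177) = (-28922 - 14961)*(-167 + 16177) = -43883*16010 = -702566830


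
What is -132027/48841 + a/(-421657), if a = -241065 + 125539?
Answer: -50027703373/20594149537 ≈ -2.4292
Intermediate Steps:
a = -115526
-132027/48841 + a/(-421657) = -132027/48841 - 115526/(-421657) = -132027*1/48841 - 115526*(-1/421657) = -132027/48841 + 115526/421657 = -50027703373/20594149537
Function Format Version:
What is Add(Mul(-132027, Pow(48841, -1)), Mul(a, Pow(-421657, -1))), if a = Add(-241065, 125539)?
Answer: Rational(-50027703373, 20594149537) ≈ -2.4292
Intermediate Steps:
a = -115526
Add(Mul(-132027, Pow(48841, -1)), Mul(a, Pow(-421657, -1))) = Add(Mul(-132027, Pow(48841, -1)), Mul(-115526, Pow(-421657, -1))) = Add(Mul(-132027, Rational(1, 48841)), Mul(-115526, Rational(-1, 421657))) = Add(Rational(-132027, 48841), Rational(115526, 421657)) = Rational(-50027703373, 20594149537)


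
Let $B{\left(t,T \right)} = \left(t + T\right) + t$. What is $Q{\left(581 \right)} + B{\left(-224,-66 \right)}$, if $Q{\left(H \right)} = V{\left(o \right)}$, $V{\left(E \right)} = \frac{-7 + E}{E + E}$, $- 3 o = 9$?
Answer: $- \frac{1537}{3} \approx -512.33$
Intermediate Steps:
$o = -3$ ($o = \left(- \frac{1}{3}\right) 9 = -3$)
$B{\left(t,T \right)} = T + 2 t$ ($B{\left(t,T \right)} = \left(T + t\right) + t = T + 2 t$)
$V{\left(E \right)} = \frac{-7 + E}{2 E}$
$Q{\left(H \right)} = \frac{5}{3}$ ($Q{\left(H \right)} = \frac{-7 - 3}{2 \left(-3\right)} = \frac{1}{2} \left(- \frac{1}{3}\right) \left(-10\right) = \frac{5}{3}$)
$Q{\left(581 \right)} + B{\left(-224,-66 \right)} = \frac{5}{3} + \left(-66 + 2 \left(-224\right)\right) = \frac{5}{3} - 514 = - \frac{1537}{3}$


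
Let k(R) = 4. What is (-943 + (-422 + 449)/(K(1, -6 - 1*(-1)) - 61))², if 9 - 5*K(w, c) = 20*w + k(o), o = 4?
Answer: 3645623641/4096 ≈ 8.9005e+5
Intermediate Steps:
K(w, c) = 1 - 4*w (K(w, c) = 9/5 - (20*w + 4)/5 = 9/5 - (4 + 20*w)/5 = 9/5 + (-⅘ - 4*w) = 1 - 4*w)
(-943 + (-422 + 449)/(K(1, -6 - 1*(-1)) - 61))² = (-943 + (-422 + 449)/((1 - 4*1) - 61))² = (-943 + 27/((1 - 4) - 61))² = (-943 + 27/(-3 - 61))² = (-943 + 27/(-64))² = (-943 + 27*(-1/64))² = (-943 - 27/64)² = (-60379/64)² = 3645623641/4096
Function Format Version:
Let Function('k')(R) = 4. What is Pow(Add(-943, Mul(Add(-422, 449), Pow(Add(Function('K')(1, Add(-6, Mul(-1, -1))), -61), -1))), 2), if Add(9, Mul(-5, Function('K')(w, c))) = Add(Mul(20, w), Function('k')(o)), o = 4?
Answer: Rational(3645623641, 4096) ≈ 8.9005e+5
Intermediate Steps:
Function('K')(w, c) = Add(1, Mul(-4, w)) (Function('K')(w, c) = Add(Rational(9, 5), Mul(Rational(-1, 5), Add(Mul(20, w), 4))) = Add(Rational(9, 5), Mul(Rational(-1, 5), Add(4, Mul(20, w)))) = Add(Rational(9, 5), Add(Rational(-4, 5), Mul(-4, w))) = Add(1, Mul(-4, w)))
Pow(Add(-943, Mul(Add(-422, 449), Pow(Add(Function('K')(1, Add(-6, Mul(-1, -1))), -61), -1))), 2) = Pow(Add(-943, Mul(Add(-422, 449), Pow(Add(Add(1, Mul(-4, 1)), -61), -1))), 2) = Pow(Add(-943, Mul(27, Pow(Add(Add(1, -4), -61), -1))), 2) = Pow(Add(-943, Mul(27, Pow(Add(-3, -61), -1))), 2) = Pow(Add(-943, Mul(27, Pow(-64, -1))), 2) = Pow(Add(-943, Mul(27, Rational(-1, 64))), 2) = Pow(Add(-943, Rational(-27, 64)), 2) = Pow(Rational(-60379, 64), 2) = Rational(3645623641, 4096)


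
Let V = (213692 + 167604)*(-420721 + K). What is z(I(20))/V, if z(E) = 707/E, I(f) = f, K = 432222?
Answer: 101/12529386560 ≈ 8.0611e-9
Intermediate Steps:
V = 4385285296 (V = (213692 + 167604)*(-420721 + 432222) = 381296*11501 = 4385285296)
z(I(20))/V = (707/20)/4385285296 = (707*(1/20))*(1/4385285296) = (707/20)*(1/4385285296) = 101/12529386560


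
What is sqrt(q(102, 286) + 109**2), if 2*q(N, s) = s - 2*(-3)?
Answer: sqrt(12027) ≈ 109.67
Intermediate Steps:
q(N, s) = 3 + s/2 (q(N, s) = (s - 2*(-3))/2 = (s + 6)/2 = (6 + s)/2 = 3 + s/2)
sqrt(q(102, 286) + 109**2) = sqrt((3 + (1/2)*286) + 109**2) = sqrt((3 + 143) + 11881) = sqrt(146 + 11881) = sqrt(12027)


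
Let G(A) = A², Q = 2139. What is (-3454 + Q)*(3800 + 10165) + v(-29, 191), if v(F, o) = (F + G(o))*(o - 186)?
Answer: -18181715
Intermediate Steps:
v(F, o) = (-186 + o)*(F + o²) (v(F, o) = (F + o²)*(o - 186) = (F + o²)*(-186 + o) = (-186 + o)*(F + o²))
(-3454 + Q)*(3800 + 10165) + v(-29, 191) = (-3454 + 2139)*(3800 + 10165) + (191³ - 186*(-29) - 186*191² - 29*191) = -1315*13965 + (6967871 + 5394 - 186*36481 - 5539) = -18363975 + (6967871 + 5394 - 6785466 - 5539) = -18363975 + 182260 = -18181715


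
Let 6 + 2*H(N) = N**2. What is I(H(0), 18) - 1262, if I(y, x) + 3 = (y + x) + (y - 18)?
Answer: -1271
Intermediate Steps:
H(N) = -3 + N**2/2
I(y, x) = -21 + x + 2*y (I(y, x) = -3 + ((y + x) + (y - 18)) = -3 + ((x + y) + (-18 + y)) = -3 + (-18 + x + 2*y) = -21 + x + 2*y)
I(H(0), 18) - 1262 = (-21 + 18 + 2*(-3 + (1/2)*0**2)) - 1262 = (-21 + 18 + 2*(-3 + (1/2)*0)) - 1262 = (-21 + 18 + 2*(-3 + 0)) - 1262 = (-21 + 18 + 2*(-3)) - 1262 = (-21 + 18 - 6) - 1262 = -9 - 1262 = -1271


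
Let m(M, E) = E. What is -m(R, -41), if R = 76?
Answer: 41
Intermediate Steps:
-m(R, -41) = -1*(-41) = 41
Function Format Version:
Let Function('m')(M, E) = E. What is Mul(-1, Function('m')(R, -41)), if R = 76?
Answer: 41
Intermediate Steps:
Mul(-1, Function('m')(R, -41)) = Mul(-1, -41) = 41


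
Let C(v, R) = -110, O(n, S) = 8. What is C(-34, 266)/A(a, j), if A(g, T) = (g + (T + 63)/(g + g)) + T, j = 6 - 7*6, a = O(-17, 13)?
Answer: 1760/421 ≈ 4.1805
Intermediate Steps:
a = 8
j = -36 (j = 6 - 42 = -36)
A(g, T) = T + g + (63 + T)/(2*g) (A(g, T) = (g + (63 + T)/((2*g))) + T = (g + (63 + T)*(1/(2*g))) + T = (g + (63 + T)/(2*g)) + T = T + g + (63 + T)/(2*g))
C(-34, 266)/A(a, j) = -110*16/(63 - 36 + 2*8*(-36 + 8)) = -110*16/(63 - 36 + 2*8*(-28)) = -110*16/(63 - 36 - 448) = -110/((½)*(⅛)*(-421)) = -110/(-421/16) = -110*(-16/421) = 1760/421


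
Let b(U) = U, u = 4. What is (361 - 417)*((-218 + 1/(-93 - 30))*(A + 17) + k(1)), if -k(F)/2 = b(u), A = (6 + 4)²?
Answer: 58582328/41 ≈ 1.4288e+6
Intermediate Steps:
A = 100 (A = 10² = 100)
k(F) = -8 (k(F) = -2*4 = -8)
(361 - 417)*((-218 + 1/(-93 - 30))*(A + 17) + k(1)) = (361 - 417)*((-218 + 1/(-93 - 30))*(100 + 17) - 8) = -56*((-218 + 1/(-123))*117 - 8) = -56*((-218 - 1/123)*117 - 8) = -56*(-26815/123*117 - 8) = -56*(-1045785/41 - 8) = -56*(-1046113/41) = 58582328/41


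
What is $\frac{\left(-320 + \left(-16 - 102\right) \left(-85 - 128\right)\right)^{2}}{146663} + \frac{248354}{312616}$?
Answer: $\frac{4185324147953}{996721748} \approx 4199.1$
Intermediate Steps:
$\frac{\left(-320 + \left(-16 - 102\right) \left(-85 - 128\right)\right)^{2}}{146663} + \frac{248354}{312616} = \left(-320 - -25134\right)^{2} \cdot \frac{1}{146663} + 248354 \cdot \frac{1}{312616} = \left(-320 + 25134\right)^{2} \cdot \frac{1}{146663} + \frac{5399}{6796} = 24814^{2} \cdot \frac{1}{146663} + \frac{5399}{6796} = 615734596 \cdot \frac{1}{146663} + \frac{5399}{6796} = \frac{615734596}{146663} + \frac{5399}{6796} = \frac{4185324147953}{996721748}$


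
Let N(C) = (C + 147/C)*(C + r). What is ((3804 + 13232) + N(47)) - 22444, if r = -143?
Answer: -480352/47 ≈ -10220.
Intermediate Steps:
N(C) = (-143 + C)*(C + 147/C) (N(C) = (C + 147/C)*(C - 143) = (C + 147/C)*(-143 + C) = (-143 + C)*(C + 147/C))
((3804 + 13232) + N(47)) - 22444 = ((3804 + 13232) + (147 + 47² - 21021/47 - 143*47)) - 22444 = (17036 + (147 + 2209 - 21021*1/47 - 6721)) - 22444 = (17036 + (147 + 2209 - 21021/47 - 6721)) - 22444 = (17036 - 226176/47) - 22444 = 574516/47 - 22444 = -480352/47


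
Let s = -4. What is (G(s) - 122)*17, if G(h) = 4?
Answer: -2006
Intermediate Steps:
(G(s) - 122)*17 = (4 - 122)*17 = -118*17 = -2006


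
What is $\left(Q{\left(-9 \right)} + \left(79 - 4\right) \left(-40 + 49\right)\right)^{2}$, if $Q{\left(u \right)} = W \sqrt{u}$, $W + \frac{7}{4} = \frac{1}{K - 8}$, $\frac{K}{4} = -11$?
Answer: $\frac{76995864}{169} - \frac{93150 i}{13} \approx 4.556 \cdot 10^{5} - 7165.4 i$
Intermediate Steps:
$K = -44$ ($K = 4 \left(-11\right) = -44$)
$W = - \frac{23}{13}$ ($W = - \frac{7}{4} + \frac{1}{-44 - 8} = - \frac{7}{4} + \frac{1}{-52} = - \frac{7}{4} - \frac{1}{52} = - \frac{23}{13} \approx -1.7692$)
$Q{\left(u \right)} = - \frac{23 \sqrt{u}}{13}$
$\left(Q{\left(-9 \right)} + \left(79 - 4\right) \left(-40 + 49\right)\right)^{2} = \left(- \frac{23 \sqrt{-9}}{13} + \left(79 - 4\right) \left(-40 + 49\right)\right)^{2} = \left(- \frac{23 \cdot 3 i}{13} + 75 \cdot 9\right)^{2} = \left(- \frac{69 i}{13} + 675\right)^{2} = \left(675 - \frac{69 i}{13}\right)^{2}$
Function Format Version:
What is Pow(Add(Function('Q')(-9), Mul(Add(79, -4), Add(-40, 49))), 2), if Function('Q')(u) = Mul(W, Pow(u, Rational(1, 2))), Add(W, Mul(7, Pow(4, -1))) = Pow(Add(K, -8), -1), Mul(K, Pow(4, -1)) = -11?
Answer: Add(Rational(76995864, 169), Mul(Rational(-93150, 13), I)) ≈ Add(4.5560e+5, Mul(-7165.4, I))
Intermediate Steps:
K = -44 (K = Mul(4, -11) = -44)
W = Rational(-23, 13) (W = Add(Rational(-7, 4), Pow(Add(-44, -8), -1)) = Add(Rational(-7, 4), Pow(-52, -1)) = Add(Rational(-7, 4), Rational(-1, 52)) = Rational(-23, 13) ≈ -1.7692)
Function('Q')(u) = Mul(Rational(-23, 13), Pow(u, Rational(1, 2)))
Pow(Add(Function('Q')(-9), Mul(Add(79, -4), Add(-40, 49))), 2) = Pow(Add(Mul(Rational(-23, 13), Pow(-9, Rational(1, 2))), Mul(Add(79, -4), Add(-40, 49))), 2) = Pow(Add(Mul(Rational(-23, 13), Mul(3, I)), Mul(75, 9)), 2) = Pow(Add(Mul(Rational(-69, 13), I), 675), 2) = Pow(Add(675, Mul(Rational(-69, 13), I)), 2)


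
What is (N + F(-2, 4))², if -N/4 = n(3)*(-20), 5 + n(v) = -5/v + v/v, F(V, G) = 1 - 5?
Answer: 1882384/9 ≈ 2.0915e+5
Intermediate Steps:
F(V, G) = -4
n(v) = -4 - 5/v (n(v) = -5 + (-5/v + v/v) = -5 + (-5/v + 1) = -5 + (1 - 5/v) = -4 - 5/v)
N = -1360/3 (N = -4*(-4 - 5/3)*(-20) = -(-68)*(-20)/3 = -4*340/3 = -1360/3 ≈ -453.33)
(N + F(-2, 4))² = (-1360/3 - 4)² = (-1372/3)² = 1882384/9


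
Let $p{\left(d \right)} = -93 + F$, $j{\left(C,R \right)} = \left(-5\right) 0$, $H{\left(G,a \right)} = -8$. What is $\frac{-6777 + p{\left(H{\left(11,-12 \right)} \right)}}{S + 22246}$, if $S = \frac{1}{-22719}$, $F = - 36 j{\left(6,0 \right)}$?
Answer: $- \frac{156079530}{505406873} \approx -0.30882$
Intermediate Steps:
$j{\left(C,R \right)} = 0$
$F = 0$ ($F = \left(-36\right) 0 = 0$)
$p{\left(d \right)} = -93$ ($p{\left(d \right)} = -93 + 0 = -93$)
$S = - \frac{1}{22719} \approx -4.4016 \cdot 10^{-5}$
$\frac{-6777 + p{\left(H{\left(11,-12 \right)} \right)}}{S + 22246} = \frac{-6777 - 93}{- \frac{1}{22719} + 22246} = - \frac{6870}{\frac{505406873}{22719}} = \left(-6870\right) \frac{22719}{505406873} = - \frac{156079530}{505406873}$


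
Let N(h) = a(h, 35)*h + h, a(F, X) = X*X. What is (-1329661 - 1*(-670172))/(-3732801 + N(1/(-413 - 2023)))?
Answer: 803257602/4546552231 ≈ 0.17667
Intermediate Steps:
a(F, X) = X**2
N(h) = 1226*h (N(h) = 35**2*h + h = 1225*h + h = 1226*h)
(-1329661 - 1*(-670172))/(-3732801 + N(1/(-413 - 2023))) = (-1329661 - 1*(-670172))/(-3732801 + 1226/(-413 - 2023)) = (-1329661 + 670172)/(-3732801 + 1226/(-2436)) = -659489/(-3732801 + 1226*(-1/2436)) = -659489/(-3732801 - 613/1218) = -659489/(-4546552231/1218) = -659489*(-1218/4546552231) = 803257602/4546552231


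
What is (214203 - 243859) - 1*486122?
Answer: -515778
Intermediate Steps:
(214203 - 243859) - 1*486122 = -29656 - 486122 = -515778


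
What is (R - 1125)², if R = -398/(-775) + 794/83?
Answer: 5143362656652081/4137705625 ≈ 1.2430e+6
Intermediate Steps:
R = 648384/64325 (R = -398*(-1/775) + 794*(1/83) = 398/775 + 794/83 = 648384/64325 ≈ 10.080)
(R - 1125)² = (648384/64325 - 1125)² = (-71717241/64325)² = 5143362656652081/4137705625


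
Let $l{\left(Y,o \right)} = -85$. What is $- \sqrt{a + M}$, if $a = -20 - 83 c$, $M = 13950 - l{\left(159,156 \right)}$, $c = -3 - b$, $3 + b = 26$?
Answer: $- 3 \sqrt{1797} \approx -127.17$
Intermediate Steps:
$b = 23$ ($b = -3 + 26 = 23$)
$c = -26$ ($c = -3 - 23 = -26$)
$M = 14035$ ($M = 13950 - -85 = 13950 + 85 = 14035$)
$a = 2138$ ($a = -20 - -2158 = -20 + 2158 = 2138$)
$- \sqrt{a + M} = - \sqrt{2138 + 14035} = - \sqrt{16173} = - 3 \sqrt{1797}$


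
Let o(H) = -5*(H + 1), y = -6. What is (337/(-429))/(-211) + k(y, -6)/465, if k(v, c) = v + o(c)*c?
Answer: -4654753/14030445 ≈ -0.33176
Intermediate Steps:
o(H) = -5 - 5*H (o(H) = -5*(1 + H) = -5 - 5*H)
k(v, c) = v + c*(-5 - 5*c) (k(v, c) = v + (-5 - 5*c)*c = v + c*(-5 - 5*c))
(337/(-429))/(-211) + k(y, -6)/465 = (337/(-429))/(-211) + (-6 - 5*(-6)*(1 - 6))/465 = (337*(-1/429))*(-1/211) + (-6 - 5*(-6)*(-5))*(1/465) = -337/429*(-1/211) + (-6 - 150)*(1/465) = 337/90519 - 156*1/465 = 337/90519 - 52/155 = -4654753/14030445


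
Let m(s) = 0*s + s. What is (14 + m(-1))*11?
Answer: 143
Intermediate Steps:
m(s) = s (m(s) = 0 + s = s)
(14 + m(-1))*11 = (14 - 1)*11 = 13*11 = 143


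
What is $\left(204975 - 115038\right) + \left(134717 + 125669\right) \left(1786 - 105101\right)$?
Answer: $-26901689653$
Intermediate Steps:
$\left(204975 - 115038\right) + \left(134717 + 125669\right) \left(1786 - 105101\right) = 89937 + 260386 \left(-103315\right) = 89937 - 26901779590 = -26901689653$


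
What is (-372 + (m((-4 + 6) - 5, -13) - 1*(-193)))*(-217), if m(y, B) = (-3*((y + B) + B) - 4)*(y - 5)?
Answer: 182931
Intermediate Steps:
m(y, B) = (-5 + y)*(-4 - 6*B - 3*y) (m(y, B) = (-3*((B + y) + B) - 4)*(-5 + y) = (-3*(y + 2*B) - 4)*(-5 + y) = ((-6*B - 3*y) - 4)*(-5 + y) = (-4 - 6*B - 3*y)*(-5 + y) = (-5 + y)*(-4 - 6*B - 3*y))
(-372 + (m((-4 + 6) - 5, -13) - 1*(-193)))*(-217) = (-372 + ((20 - 3*((-4 + 6) - 5)² + 11*((-4 + 6) - 5) + 30*(-13) - 6*(-13)*((-4 + 6) - 5)) - 1*(-193)))*(-217) = (-372 + ((20 - 3*(2 - 5)² + 11*(2 - 5) - 390 - 6*(-13)*(2 - 5)) + 193))*(-217) = (-372 + ((20 - 3*(-3)² + 11*(-3) - 390 - 6*(-13)*(-3)) + 193))*(-217) = (-372 + ((20 - 3*9 - 33 - 390 - 234) + 193))*(-217) = (-372 + ((20 - 27 - 33 - 390 - 234) + 193))*(-217) = (-372 + (-664 + 193))*(-217) = (-372 - 471)*(-217) = -843*(-217) = 182931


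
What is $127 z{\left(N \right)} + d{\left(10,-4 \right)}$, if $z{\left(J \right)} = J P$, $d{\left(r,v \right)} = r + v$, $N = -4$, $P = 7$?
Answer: $-3550$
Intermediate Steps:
$z{\left(J \right)} = 7 J$ ($z{\left(J \right)} = J 7 = 7 J$)
$127 z{\left(N \right)} + d{\left(10,-4 \right)} = 127 \cdot 7 \left(-4\right) + \left(10 - 4\right) = 127 \left(-28\right) + 6 = -3556 + 6 = -3550$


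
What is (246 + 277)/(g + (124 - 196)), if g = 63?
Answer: -523/9 ≈ -58.111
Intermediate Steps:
(246 + 277)/(g + (124 - 196)) = (246 + 277)/(63 + (124 - 196)) = 523/(63 - 72) = 523/(-9) = 523*(-⅑) = -523/9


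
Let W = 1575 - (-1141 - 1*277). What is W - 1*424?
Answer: 2569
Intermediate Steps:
W = 2993 (W = 1575 - (-1141 - 277) = 1575 - 1*(-1418) = 1575 + 1418 = 2993)
W - 1*424 = 2993 - 1*424 = 2993 - 424 = 2569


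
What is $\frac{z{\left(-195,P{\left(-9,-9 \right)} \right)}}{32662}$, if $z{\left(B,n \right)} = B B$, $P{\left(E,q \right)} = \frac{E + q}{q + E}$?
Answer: $\frac{38025}{32662} \approx 1.1642$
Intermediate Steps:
$P{\left(E,q \right)} = 1$ ($P{\left(E,q \right)} = \frac{E + q}{E + q} = 1$)
$z{\left(B,n \right)} = B^{2}$
$\frac{z{\left(-195,P{\left(-9,-9 \right)} \right)}}{32662} = \frac{\left(-195\right)^{2}}{32662} = 38025 \cdot \frac{1}{32662} = \frac{38025}{32662}$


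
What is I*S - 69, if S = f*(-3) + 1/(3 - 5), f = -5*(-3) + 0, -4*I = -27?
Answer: -3009/8 ≈ -376.13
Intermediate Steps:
I = 27/4 (I = -¼*(-27) = 27/4 ≈ 6.7500)
f = 15 (f = 15 + 0 = 15)
S = -91/2 (S = 15*(-3) + 1/(3 - 5) = -45 + 1/(-2) = -45 - ½ = -91/2 ≈ -45.500)
I*S - 69 = (27/4)*(-91/2) - 69 = -2457/8 - 69 = -3009/8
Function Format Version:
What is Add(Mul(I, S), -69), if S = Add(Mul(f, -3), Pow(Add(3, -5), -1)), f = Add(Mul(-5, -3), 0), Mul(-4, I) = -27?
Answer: Rational(-3009, 8) ≈ -376.13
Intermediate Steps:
I = Rational(27, 4) (I = Mul(Rational(-1, 4), -27) = Rational(27, 4) ≈ 6.7500)
f = 15 (f = Add(15, 0) = 15)
S = Rational(-91, 2) (S = Add(Mul(15, -3), Pow(Add(3, -5), -1)) = Add(-45, Pow(-2, -1)) = Add(-45, Rational(-1, 2)) = Rational(-91, 2) ≈ -45.500)
Add(Mul(I, S), -69) = Add(Mul(Rational(27, 4), Rational(-91, 2)), -69) = Add(Rational(-2457, 8), -69) = Rational(-3009, 8)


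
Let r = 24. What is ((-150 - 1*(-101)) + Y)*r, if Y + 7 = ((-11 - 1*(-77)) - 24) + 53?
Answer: 936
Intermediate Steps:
Y = 88 (Y = -7 + (((-11 - 1*(-77)) - 24) + 53) = -7 + (((-11 + 77) - 24) + 53) = -7 + ((66 - 24) + 53) = -7 + (42 + 53) = -7 + 95 = 88)
((-150 - 1*(-101)) + Y)*r = ((-150 - 1*(-101)) + 88)*24 = ((-150 + 101) + 88)*24 = (-49 + 88)*24 = 39*24 = 936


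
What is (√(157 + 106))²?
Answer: 263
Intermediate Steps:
(√(157 + 106))² = (√263)² = 263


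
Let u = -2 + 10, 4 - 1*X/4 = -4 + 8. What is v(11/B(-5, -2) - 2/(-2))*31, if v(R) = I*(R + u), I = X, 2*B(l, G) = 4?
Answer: 0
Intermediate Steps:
X = 0 (X = 16 - 4*(-4 + 8) = 16 - 4*4 = 16 - 16 = 0)
B(l, G) = 2 (B(l, G) = (½)*4 = 2)
I = 0
u = 8
v(R) = 0 (v(R) = 0*(R + 8) = 0*(8 + R) = 0)
v(11/B(-5, -2) - 2/(-2))*31 = 0*31 = 0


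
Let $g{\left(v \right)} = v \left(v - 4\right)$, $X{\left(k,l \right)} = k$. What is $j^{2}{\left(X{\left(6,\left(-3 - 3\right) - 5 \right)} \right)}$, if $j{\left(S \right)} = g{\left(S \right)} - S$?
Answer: $36$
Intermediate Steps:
$g{\left(v \right)} = v \left(-4 + v\right)$
$j{\left(S \right)} = - S + S \left(-4 + S\right)$ ($j{\left(S \right)} = S \left(-4 + S\right) - S = - S + S \left(-4 + S\right)$)
$j^{2}{\left(X{\left(6,\left(-3 - 3\right) - 5 \right)} \right)} = \left(6 \left(-5 + 6\right)\right)^{2} = \left(6 \cdot 1\right)^{2} = 6^{2} = 36$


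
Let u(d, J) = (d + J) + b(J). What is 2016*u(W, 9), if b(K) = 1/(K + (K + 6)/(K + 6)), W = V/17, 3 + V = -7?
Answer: 1458576/85 ≈ 17160.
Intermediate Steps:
V = -10 (V = -3 - 7 = -10)
W = -10/17 ≈ -0.58823
b(K) = 1/(1 + K) (b(K) = 1/(K + (6 + K)/(6 + K)) = 1/(K + 1) = 1/(1 + K))
u(d, J) = J + d + 1/(1 + J) (u(d, J) = (d + J) + 1/(1 + J) = (J + d) + 1/(1 + J) = J + d + 1/(1 + J))
2016*u(W, 9) = 2016*((1 + (1 + 9)*(9 - 10/17))/(1 + 9)) = 2016*((1 + 10*(143/17))/10) = 2016*((1 + 1430/17)/10) = 2016*((⅒)*(1447/17)) = 2016*(1447/170) = 1458576/85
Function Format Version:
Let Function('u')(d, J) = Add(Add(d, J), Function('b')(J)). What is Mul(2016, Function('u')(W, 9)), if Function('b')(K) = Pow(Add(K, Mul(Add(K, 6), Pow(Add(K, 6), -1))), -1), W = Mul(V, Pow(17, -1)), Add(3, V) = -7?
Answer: Rational(1458576, 85) ≈ 17160.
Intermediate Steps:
V = -10 (V = Add(-3, -7) = -10)
W = Rational(-10, 17) (W = Mul(-10, Pow(17, -1)) = Mul(-10, Rational(1, 17)) = Rational(-10, 17) ≈ -0.58823)
Function('b')(K) = Pow(Add(1, K), -1) (Function('b')(K) = Pow(Add(K, Mul(Add(6, K), Pow(Add(6, K), -1))), -1) = Pow(Add(K, 1), -1) = Pow(Add(1, K), -1))
Function('u')(d, J) = Add(J, d, Pow(Add(1, J), -1)) (Function('u')(d, J) = Add(Add(d, J), Pow(Add(1, J), -1)) = Add(Add(J, d), Pow(Add(1, J), -1)) = Add(J, d, Pow(Add(1, J), -1)))
Mul(2016, Function('u')(W, 9)) = Mul(2016, Mul(Pow(Add(1, 9), -1), Add(1, Mul(Add(1, 9), Add(9, Rational(-10, 17)))))) = Mul(2016, Mul(Pow(10, -1), Add(1, Mul(10, Rational(143, 17))))) = Mul(2016, Mul(Rational(1, 10), Add(1, Rational(1430, 17)))) = Mul(2016, Mul(Rational(1, 10), Rational(1447, 17))) = Mul(2016, Rational(1447, 170)) = Rational(1458576, 85)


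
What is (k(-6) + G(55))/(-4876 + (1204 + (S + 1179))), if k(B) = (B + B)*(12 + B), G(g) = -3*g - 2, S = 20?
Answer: 239/2473 ≈ 0.096644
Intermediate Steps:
G(g) = -2 - 3*g
k(B) = 2*B*(12 + B) (k(B) = (2*B)*(12 + B) = 2*B*(12 + B))
(k(-6) + G(55))/(-4876 + (1204 + (S + 1179))) = (2*(-6)*(12 - 6) + (-2 - 3*55))/(-4876 + (1204 + (20 + 1179))) = (2*(-6)*6 + (-2 - 165))/(-4876 + (1204 + 1199)) = (-72 - 167)/(-4876 + 2403) = -239/(-2473) = -239*(-1/2473) = 239/2473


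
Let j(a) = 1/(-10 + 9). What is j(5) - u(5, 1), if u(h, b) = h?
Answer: -6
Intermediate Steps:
j(a) = -1 (j(a) = 1/(-1) = -1)
j(5) - u(5, 1) = -1 - 1*5 = -1 - 5 = -6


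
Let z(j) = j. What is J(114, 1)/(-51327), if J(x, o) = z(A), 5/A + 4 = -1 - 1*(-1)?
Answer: 5/205308 ≈ 2.4354e-5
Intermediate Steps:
A = -5/4 (A = 5/(-4 + (-1 - 1*(-1))) = 5/(-4 + (-1 + 1)) = 5/(-4 + 0) = 5/(-4) = 5*(-1/4) = -5/4 ≈ -1.2500)
J(x, o) = -5/4
J(114, 1)/(-51327) = -5/4/(-51327) = -5/4*(-1/51327) = 5/205308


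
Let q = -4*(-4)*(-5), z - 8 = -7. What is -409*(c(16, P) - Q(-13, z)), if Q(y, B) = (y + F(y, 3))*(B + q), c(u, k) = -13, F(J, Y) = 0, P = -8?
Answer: 425360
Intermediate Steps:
z = 1 (z = 8 - 7 = 1)
q = -80 (q = 16*(-5) = -80)
Q(y, B) = y*(-80 + B) (Q(y, B) = (y + 0)*(B - 80) = y*(-80 + B))
-409*(c(16, P) - Q(-13, z)) = -409*(-13 - (-13)*(-80 + 1)) = -409*(-13 - (-13)*(-79)) = -409*(-13 - 1*1027) = -409*(-13 - 1027) = -409*(-1040) = 425360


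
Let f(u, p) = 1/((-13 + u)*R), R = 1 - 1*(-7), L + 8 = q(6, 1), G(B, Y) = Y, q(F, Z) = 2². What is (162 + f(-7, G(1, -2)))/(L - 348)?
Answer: -25919/56320 ≈ -0.46021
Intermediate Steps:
q(F, Z) = 4
L = -4 (L = -8 + 4 = -4)
R = 8 (R = 1 + 7 = 8)
f(u, p) = 1/(8*(-13 + u)) (f(u, p) = 1/((-13 + u)*8) = (⅛)/(-13 + u) = 1/(8*(-13 + u)))
(162 + f(-7, G(1, -2)))/(L - 348) = (162 + 1/(8*(-13 - 7)))/(-4 - 348) = (162 + (⅛)/(-20))/(-352) = (162 + (⅛)*(-1/20))*(-1/352) = (162 - 1/160)*(-1/352) = (25919/160)*(-1/352) = -25919/56320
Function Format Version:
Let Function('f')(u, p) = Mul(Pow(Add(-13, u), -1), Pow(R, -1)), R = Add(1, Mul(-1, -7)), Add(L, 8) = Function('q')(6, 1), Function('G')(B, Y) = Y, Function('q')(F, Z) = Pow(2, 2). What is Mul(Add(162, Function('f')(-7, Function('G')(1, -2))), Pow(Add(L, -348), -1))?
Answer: Rational(-25919, 56320) ≈ -0.46021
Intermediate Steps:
Function('q')(F, Z) = 4
L = -4 (L = Add(-8, 4) = -4)
R = 8 (R = Add(1, 7) = 8)
Function('f')(u, p) = Mul(Rational(1, 8), Pow(Add(-13, u), -1)) (Function('f')(u, p) = Mul(Pow(Add(-13, u), -1), Pow(8, -1)) = Mul(Pow(Add(-13, u), -1), Rational(1, 8)) = Mul(Rational(1, 8), Pow(Add(-13, u), -1)))
Mul(Add(162, Function('f')(-7, Function('G')(1, -2))), Pow(Add(L, -348), -1)) = Mul(Add(162, Mul(Rational(1, 8), Pow(Add(-13, -7), -1))), Pow(Add(-4, -348), -1)) = Mul(Add(162, Mul(Rational(1, 8), Pow(-20, -1))), Pow(-352, -1)) = Mul(Add(162, Mul(Rational(1, 8), Rational(-1, 20))), Rational(-1, 352)) = Mul(Add(162, Rational(-1, 160)), Rational(-1, 352)) = Mul(Rational(25919, 160), Rational(-1, 352)) = Rational(-25919, 56320)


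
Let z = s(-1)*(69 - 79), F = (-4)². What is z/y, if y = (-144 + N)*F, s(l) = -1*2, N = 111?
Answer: -5/132 ≈ -0.037879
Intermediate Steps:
s(l) = -2
F = 16
z = 20 (z = -2*(69 - 79) = -2*(-10) = 20)
y = -528 (y = (-144 + 111)*16 = -33*16 = -528)
z/y = 20/(-528) = 20*(-1/528) = -5/132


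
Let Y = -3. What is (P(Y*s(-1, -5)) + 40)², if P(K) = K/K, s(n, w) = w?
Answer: 1681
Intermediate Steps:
P(K) = 1
(P(Y*s(-1, -5)) + 40)² = (1 + 40)² = 41² = 1681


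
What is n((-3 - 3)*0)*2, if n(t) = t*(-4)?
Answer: 0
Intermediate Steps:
n(t) = -4*t
n((-3 - 3)*0)*2 = -4*(-3 - 3)*0*2 = -(-24)*0*2 = -4*0*2 = 0*2 = 0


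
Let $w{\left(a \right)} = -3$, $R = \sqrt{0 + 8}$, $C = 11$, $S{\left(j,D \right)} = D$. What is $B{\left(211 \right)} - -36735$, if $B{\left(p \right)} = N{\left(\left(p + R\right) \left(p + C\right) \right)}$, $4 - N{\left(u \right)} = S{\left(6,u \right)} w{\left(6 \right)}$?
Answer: $177265 + 1332 \sqrt{2} \approx 1.7915 \cdot 10^{5}$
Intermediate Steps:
$R = 2 \sqrt{2}$ ($R = \sqrt{8} = 2 \sqrt{2} \approx 2.8284$)
$N{\left(u \right)} = 4 + 3 u$ ($N{\left(u \right)} = 4 - u \left(-3\right) = 4 - - 3 u = 4 + 3 u$)
$B{\left(p \right)} = 4 + 3 \left(11 + p\right) \left(p + 2 \sqrt{2}\right)$ ($B{\left(p \right)} = 4 + 3 \left(p + 2 \sqrt{2}\right) \left(p + 11\right) = 4 + 3 \left(p + 2 \sqrt{2}\right) \left(11 + p\right) = 4 + 3 \left(11 + p\right) \left(p + 2 \sqrt{2}\right)$)
$B{\left(211 \right)} - -36735 = \left(4 + 3 \cdot 211^{2} + 33 \cdot 211 + 66 \sqrt{2} + 6 \cdot 211 \sqrt{2}\right) - -36735 = \left(4 + 3 \cdot 44521 + 6963 + 66 \sqrt{2} + 1266 \sqrt{2}\right) + 36735 = \left(4 + 133563 + 6963 + 66 \sqrt{2} + 1266 \sqrt{2}\right) + 36735 = \left(140530 + 1332 \sqrt{2}\right) + 36735 = 177265 + 1332 \sqrt{2}$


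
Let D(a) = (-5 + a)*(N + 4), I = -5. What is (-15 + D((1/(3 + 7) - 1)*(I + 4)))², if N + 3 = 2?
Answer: 74529/100 ≈ 745.29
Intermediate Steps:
N = -1 (N = -3 + 2 = -1)
D(a) = -15 + 3*a (D(a) = (-5 + a)*(-1 + 4) = (-5 + a)*3 = -15 + 3*a)
(-15 + D((1/(3 + 7) - 1)*(I + 4)))² = (-15 + (-15 + 3*((1/(3 + 7) - 1)*(-5 + 4))))² = (-15 + (-15 + 3*((1/10 - 1)*(-1))))² = (-15 + (-15 + 3*((⅒ - 1)*(-1))))² = (-15 + (-15 + 3*(-9/10*(-1))))² = (-15 + (-15 + 3*(9/10)))² = (-15 + (-15 + 27/10))² = (-15 - 123/10)² = (-273/10)² = 74529/100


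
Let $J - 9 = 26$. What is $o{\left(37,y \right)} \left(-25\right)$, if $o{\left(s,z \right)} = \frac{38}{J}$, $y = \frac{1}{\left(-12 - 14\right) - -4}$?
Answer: $- \frac{190}{7} \approx -27.143$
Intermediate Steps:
$J = 35$ ($J = 9 + 26 = 35$)
$y = - \frac{1}{22}$ ($y = \frac{1}{-26 + \left(-2 + 6\right)} = \frac{1}{-26 + 4} = \frac{1}{-22} = - \frac{1}{22} \approx -0.045455$)
$o{\left(s,z \right)} = \frac{38}{35}$
$o{\left(37,y \right)} \left(-25\right) = \frac{38}{35} \left(-25\right) = - \frac{190}{7}$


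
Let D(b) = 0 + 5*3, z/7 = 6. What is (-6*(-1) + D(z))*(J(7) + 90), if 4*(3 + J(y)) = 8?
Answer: 1869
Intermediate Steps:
z = 42 (z = 7*6 = 42)
J(y) = -1 (J(y) = -3 + (¼)*8 = -3 + 2 = -1)
D(b) = 15 (D(b) = 0 + 15 = 15)
(-6*(-1) + D(z))*(J(7) + 90) = (-6*(-1) + 15)*(-1 + 90) = (6 + 15)*89 = 21*89 = 1869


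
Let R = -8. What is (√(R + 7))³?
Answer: -I ≈ -1.0*I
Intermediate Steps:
(√(R + 7))³ = (√(-8 + 7))³ = (√(-1))³ = I³ = -I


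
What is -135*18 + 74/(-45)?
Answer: -109424/45 ≈ -2431.6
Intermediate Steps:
-135*18 + 74/(-45) = -2430 + 74*(-1/45) = -2430 - 74/45 = -109424/45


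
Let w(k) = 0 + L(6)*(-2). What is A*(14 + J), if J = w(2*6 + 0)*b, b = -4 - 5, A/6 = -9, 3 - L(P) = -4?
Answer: -7560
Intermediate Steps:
L(P) = 7 (L(P) = 3 - 1*(-4) = 3 + 4 = 7)
A = -54 (A = 6*(-9) = -54)
w(k) = -14 (w(k) = 0 + 7*(-2) = 0 - 14 = -14)
b = -9
J = 126 (J = -14*(-9) = 126)
A*(14 + J) = -54*(14 + 126) = -54*140 = -7560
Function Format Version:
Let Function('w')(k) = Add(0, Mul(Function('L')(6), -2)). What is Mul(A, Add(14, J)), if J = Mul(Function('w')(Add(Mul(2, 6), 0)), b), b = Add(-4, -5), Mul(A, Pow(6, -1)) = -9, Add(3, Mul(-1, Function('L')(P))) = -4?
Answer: -7560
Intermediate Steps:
Function('L')(P) = 7 (Function('L')(P) = Add(3, Mul(-1, -4)) = Add(3, 4) = 7)
A = -54 (A = Mul(6, -9) = -54)
Function('w')(k) = -14 (Function('w')(k) = Add(0, Mul(7, -2)) = Add(0, -14) = -14)
b = -9
J = 126 (J = Mul(-14, -9) = 126)
Mul(A, Add(14, J)) = Mul(-54, Add(14, 126)) = Mul(-54, 140) = -7560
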